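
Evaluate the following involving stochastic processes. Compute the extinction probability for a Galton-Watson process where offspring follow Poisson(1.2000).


Since mu = 1.2000 > 1, extinction prob q < 1.
Solve s = exp(mu*(s-1)) iteratively.
q = 0.6863

0.6863


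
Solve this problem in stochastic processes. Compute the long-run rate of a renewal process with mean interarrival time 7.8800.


Long-run renewal rate = 1/E(X)
= 1/7.8800
= 0.1269

0.1269


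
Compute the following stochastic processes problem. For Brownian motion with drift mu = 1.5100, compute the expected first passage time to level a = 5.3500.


Expected first passage time = a/mu
= 5.3500/1.5100
= 3.5430

3.5430


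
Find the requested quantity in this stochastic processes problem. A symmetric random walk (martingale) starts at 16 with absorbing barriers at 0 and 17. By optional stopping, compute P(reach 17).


By optional stopping theorem: E(M at tau) = M(0) = 16
P(hit 17)*17 + P(hit 0)*0 = 16
P(hit 17) = (16 - 0)/(17 - 0) = 16/17 = 0.9412

0.9412


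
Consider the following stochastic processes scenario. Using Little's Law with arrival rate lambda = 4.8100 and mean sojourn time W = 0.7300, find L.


Little's Law: L = lambda * W
= 4.8100 * 0.7300
= 3.5113

3.5113


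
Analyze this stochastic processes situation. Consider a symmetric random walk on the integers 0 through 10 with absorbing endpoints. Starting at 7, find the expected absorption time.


For symmetric RW on 0,...,N with absorbing barriers, E(i) = i*(N-i)
E(7) = 7 * 3 = 21

21


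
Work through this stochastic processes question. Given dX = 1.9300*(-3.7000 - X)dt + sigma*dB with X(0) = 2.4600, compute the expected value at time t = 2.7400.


E[X(t)] = mu + (X(0) - mu)*exp(-theta*t)
= -3.7000 + (2.4600 - -3.7000)*exp(-1.9300*2.7400)
= -3.7000 + 6.1600 * 0.0051
= -3.6689

-3.6689


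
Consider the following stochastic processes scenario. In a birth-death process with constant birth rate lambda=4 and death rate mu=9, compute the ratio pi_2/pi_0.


For birth-death process, pi_n/pi_0 = (lambda/mu)^n
= (4/9)^2
= 0.1975

0.1975


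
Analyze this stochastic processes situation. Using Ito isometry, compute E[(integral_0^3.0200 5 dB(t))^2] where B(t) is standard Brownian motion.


By Ito isometry: E[(int f dB)^2] = int f^2 dt
= 5^2 * 3.0200
= 25 * 3.0200 = 75.5000

75.5000


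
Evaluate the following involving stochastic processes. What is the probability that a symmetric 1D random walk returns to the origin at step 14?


P(S(14) = 0) = C(14,7) / 4^7
= 3432 / 16384
= 0.2095

0.2095


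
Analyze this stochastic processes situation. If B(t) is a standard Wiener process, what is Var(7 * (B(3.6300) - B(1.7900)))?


Var(alpha*(B(t)-B(s))) = alpha^2 * (t-s)
= 7^2 * (3.6300 - 1.7900)
= 49 * 1.8400
= 90.1600

90.1600


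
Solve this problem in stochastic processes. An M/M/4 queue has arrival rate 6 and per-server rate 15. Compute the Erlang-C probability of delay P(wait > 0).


a = lambda/mu = 0.4000
rho = a/c = 0.1000
Erlang-C formula applied:
C(c,a) = 7.9444e-04

7.9444e-04


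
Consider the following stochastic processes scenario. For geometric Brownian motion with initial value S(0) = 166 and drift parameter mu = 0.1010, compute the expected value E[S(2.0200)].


E[S(t)] = S(0) * exp(mu * t)
= 166 * exp(0.1010 * 2.0200)
= 166 * 1.2263
= 203.5696

203.5696


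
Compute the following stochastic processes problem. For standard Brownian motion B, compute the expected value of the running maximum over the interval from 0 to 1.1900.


E(max B(s)) = sqrt(2t/pi)
= sqrt(2*1.1900/pi)
= sqrt(0.7576)
= 0.8704

0.8704


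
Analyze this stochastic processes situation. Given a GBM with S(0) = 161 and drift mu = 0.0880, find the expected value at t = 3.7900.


E[S(t)] = S(0) * exp(mu * t)
= 161 * exp(0.0880 * 3.7900)
= 161 * 1.3959
= 224.7355

224.7355


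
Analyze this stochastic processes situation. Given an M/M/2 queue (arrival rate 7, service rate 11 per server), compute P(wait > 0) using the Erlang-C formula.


a = lambda/mu = 0.6364
rho = a/c = 0.3182
Erlang-C formula applied:
C(c,a) = 0.1536

0.1536


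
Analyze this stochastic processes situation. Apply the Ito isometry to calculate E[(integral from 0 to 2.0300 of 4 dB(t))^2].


By Ito isometry: E[(int f dB)^2] = int f^2 dt
= 4^2 * 2.0300
= 16 * 2.0300 = 32.4800

32.4800


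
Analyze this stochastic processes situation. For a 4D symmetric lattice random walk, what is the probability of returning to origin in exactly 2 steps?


P(return in 2 steps) = P(reverse first step) = 1/(2d)
= 1/8
= 0.1250

0.1250


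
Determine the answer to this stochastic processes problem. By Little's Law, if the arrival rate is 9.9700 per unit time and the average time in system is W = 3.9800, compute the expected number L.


Little's Law: L = lambda * W
= 9.9700 * 3.9800
= 39.6806

39.6806


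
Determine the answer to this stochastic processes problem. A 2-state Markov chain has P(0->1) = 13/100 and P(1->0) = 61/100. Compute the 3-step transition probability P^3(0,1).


Computing P^3 by matrix multiplication.
P = [[0.8700, 0.1300], [0.6100, 0.3900]]
After raising P to the power 3:
P^3(0,1) = 0.1726

0.1726


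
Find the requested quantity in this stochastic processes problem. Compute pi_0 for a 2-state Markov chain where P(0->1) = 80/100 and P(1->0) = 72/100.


Stationary distribution: pi_0 = p10/(p01+p10), pi_1 = p01/(p01+p10)
p01 = 0.8000, p10 = 0.7200
pi_0 = 0.4737

0.4737


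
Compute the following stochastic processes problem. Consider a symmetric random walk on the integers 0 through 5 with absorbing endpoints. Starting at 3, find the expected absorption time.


For symmetric RW on 0,...,N with absorbing barriers, E(i) = i*(N-i)
E(3) = 3 * 2 = 6

6


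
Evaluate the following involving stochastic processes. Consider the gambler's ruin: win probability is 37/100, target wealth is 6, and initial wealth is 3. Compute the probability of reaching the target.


Gambler's ruin formula:
r = q/p = 0.6300/0.3700 = 1.7027
P(win) = (1 - r^i)/(1 - r^N)
= (1 - 1.7027^3)/(1 - 1.7027^6)
= 0.1685

0.1685


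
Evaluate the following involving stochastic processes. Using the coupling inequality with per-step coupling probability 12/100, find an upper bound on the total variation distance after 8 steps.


TV distance bound <= (1-delta)^n
= (1 - 0.1200)^8
= 0.8800^8
= 0.3596

0.3596


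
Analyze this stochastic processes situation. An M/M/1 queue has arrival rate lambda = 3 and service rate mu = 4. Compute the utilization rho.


rho = lambda/mu
= 3/4
= 0.7500

0.7500


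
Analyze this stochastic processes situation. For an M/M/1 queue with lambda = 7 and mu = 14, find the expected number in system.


rho = 7/14 = 0.5000
L = rho/(1-rho)
= 0.5000/0.5000
= 1.0000

1.0000


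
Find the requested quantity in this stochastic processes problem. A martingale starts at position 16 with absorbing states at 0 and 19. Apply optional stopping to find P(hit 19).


By optional stopping theorem: E(M at tau) = M(0) = 16
P(hit 19)*19 + P(hit 0)*0 = 16
P(hit 19) = (16 - 0)/(19 - 0) = 16/19 = 0.8421

0.8421


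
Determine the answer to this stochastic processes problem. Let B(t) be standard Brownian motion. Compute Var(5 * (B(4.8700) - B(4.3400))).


Var(alpha*(B(t)-B(s))) = alpha^2 * (t-s)
= 5^2 * (4.8700 - 4.3400)
= 25 * 0.5300
= 13.2500

13.2500


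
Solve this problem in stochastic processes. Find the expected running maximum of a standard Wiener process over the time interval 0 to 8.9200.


E(max B(s)) = sqrt(2t/pi)
= sqrt(2*8.9200/pi)
= sqrt(5.6786)
= 2.3830

2.3830


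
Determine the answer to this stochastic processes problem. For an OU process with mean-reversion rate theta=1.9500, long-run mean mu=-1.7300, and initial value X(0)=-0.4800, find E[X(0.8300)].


E[X(t)] = mu + (X(0) - mu)*exp(-theta*t)
= -1.7300 + (-0.4800 - -1.7300)*exp(-1.9500*0.8300)
= -1.7300 + 1.2500 * 0.1982
= -1.4823

-1.4823


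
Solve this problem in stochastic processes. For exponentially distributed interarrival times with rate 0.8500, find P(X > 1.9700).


P(X > t) = exp(-lambda * t)
= exp(-0.8500 * 1.9700)
= exp(-1.6745) = 0.1874

0.1874


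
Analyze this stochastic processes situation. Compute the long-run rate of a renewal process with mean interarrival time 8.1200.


Long-run renewal rate = 1/E(X)
= 1/8.1200
= 0.1232

0.1232


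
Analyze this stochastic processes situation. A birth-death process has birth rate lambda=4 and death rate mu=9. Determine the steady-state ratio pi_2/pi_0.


For birth-death process, pi_n/pi_0 = (lambda/mu)^n
= (4/9)^2
= 0.1975

0.1975


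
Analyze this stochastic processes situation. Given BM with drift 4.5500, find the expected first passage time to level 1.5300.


Expected first passage time = a/mu
= 1.5300/4.5500
= 0.3363

0.3363


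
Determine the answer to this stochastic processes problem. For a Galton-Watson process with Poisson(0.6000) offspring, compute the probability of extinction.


Since mu = 0.6000 <= 1, extinction probability = 1.

1.0000


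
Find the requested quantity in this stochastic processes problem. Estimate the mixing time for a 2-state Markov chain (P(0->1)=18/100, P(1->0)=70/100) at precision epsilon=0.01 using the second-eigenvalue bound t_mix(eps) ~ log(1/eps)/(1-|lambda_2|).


lambda_2 = |1 - p01 - p10| = |1 - 0.1800 - 0.7000| = 0.1200
t_mix ~ log(1/eps)/(1 - |lambda_2|)
= log(100)/(1 - 0.1200) = 4.6052/0.8800
= 5.2331

5.2331


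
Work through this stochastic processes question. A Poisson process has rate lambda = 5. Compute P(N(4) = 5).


P(N(t)=k) = (lambda*t)^k * exp(-lambda*t) / k!
lambda*t = 20
= 20^5 * exp(-20) / 5!
= 3200000 * 2.0612e-09 / 120
= 5.4964e-05

5.4964e-05


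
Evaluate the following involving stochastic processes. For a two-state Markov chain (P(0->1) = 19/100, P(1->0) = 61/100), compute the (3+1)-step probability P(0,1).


P^4 = P^3 * P^1
Computing via matrix multiplication of the transition matrix.
Entry (0,1) of P^4 = 0.2371

0.2371


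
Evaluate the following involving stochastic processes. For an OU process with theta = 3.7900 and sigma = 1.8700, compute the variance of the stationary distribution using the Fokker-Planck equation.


Stationary variance = sigma^2 / (2*theta)
= 1.8700^2 / (2*3.7900)
= 3.4969 / 7.5800
= 0.4613

0.4613


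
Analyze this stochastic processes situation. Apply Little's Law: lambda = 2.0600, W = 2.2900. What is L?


Little's Law: L = lambda * W
= 2.0600 * 2.2900
= 4.7174

4.7174


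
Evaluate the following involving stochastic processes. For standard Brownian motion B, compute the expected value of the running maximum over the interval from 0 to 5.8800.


E(max B(s)) = sqrt(2t/pi)
= sqrt(2*5.8800/pi)
= sqrt(3.7433)
= 1.9348

1.9348


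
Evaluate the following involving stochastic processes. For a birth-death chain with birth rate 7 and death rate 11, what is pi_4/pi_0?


For birth-death process, pi_n/pi_0 = (lambda/mu)^n
= (7/11)^4
= 0.1640

0.1640


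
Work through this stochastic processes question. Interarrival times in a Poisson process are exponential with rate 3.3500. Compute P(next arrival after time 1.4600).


P(X > t) = exp(-lambda * t)
= exp(-3.3500 * 1.4600)
= exp(-4.8910) = 0.0075

0.0075


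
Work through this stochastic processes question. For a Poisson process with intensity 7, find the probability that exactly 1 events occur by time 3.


P(N(t)=k) = (lambda*t)^k * exp(-lambda*t) / k!
lambda*t = 21
= 21^1 * exp(-21) / 1!
= 21 * 7.5826e-10 / 1
= 1.5923e-08

1.5923e-08


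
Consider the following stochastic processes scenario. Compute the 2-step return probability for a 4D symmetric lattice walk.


P(return in 2 steps) = P(reverse first step) = 1/(2d)
= 1/8
= 0.1250

0.1250


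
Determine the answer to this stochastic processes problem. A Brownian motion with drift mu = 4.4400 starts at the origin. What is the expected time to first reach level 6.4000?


Expected first passage time = a/mu
= 6.4000/4.4400
= 1.4414

1.4414


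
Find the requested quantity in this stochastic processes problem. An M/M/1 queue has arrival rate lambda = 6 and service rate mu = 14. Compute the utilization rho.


rho = lambda/mu
= 6/14
= 0.4286

0.4286


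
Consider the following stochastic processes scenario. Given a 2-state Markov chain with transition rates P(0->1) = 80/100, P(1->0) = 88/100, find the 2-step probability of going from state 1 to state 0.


Computing P^2 by matrix multiplication.
P = [[0.2000, 0.8000], [0.8800, 0.1200]]
After raising P to the power 2:
P^2(1,0) = 0.2816

0.2816


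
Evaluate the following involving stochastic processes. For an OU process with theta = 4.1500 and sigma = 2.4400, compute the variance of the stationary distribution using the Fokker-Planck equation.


Stationary variance = sigma^2 / (2*theta)
= 2.4400^2 / (2*4.1500)
= 5.9536 / 8.3000
= 0.7173

0.7173


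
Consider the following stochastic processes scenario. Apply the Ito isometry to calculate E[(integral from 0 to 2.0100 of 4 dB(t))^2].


By Ito isometry: E[(int f dB)^2] = int f^2 dt
= 4^2 * 2.0100
= 16 * 2.0100 = 32.1600

32.1600


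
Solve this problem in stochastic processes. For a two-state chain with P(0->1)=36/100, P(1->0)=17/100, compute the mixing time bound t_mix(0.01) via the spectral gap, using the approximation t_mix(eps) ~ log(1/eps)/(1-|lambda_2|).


lambda_2 = |1 - p01 - p10| = |1 - 0.3600 - 0.1700| = 0.4700
t_mix ~ log(1/eps)/(1 - |lambda_2|)
= log(100)/(1 - 0.4700) = 4.6052/0.5300
= 8.6890

8.6890


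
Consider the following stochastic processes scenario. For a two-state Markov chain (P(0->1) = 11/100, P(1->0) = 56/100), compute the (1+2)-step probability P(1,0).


P^3 = P^1 * P^2
Computing via matrix multiplication of the transition matrix.
Entry (1,0) of P^3 = 0.8058

0.8058


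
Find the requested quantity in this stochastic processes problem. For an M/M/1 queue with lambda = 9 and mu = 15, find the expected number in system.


rho = 9/15 = 0.6000
L = rho/(1-rho)
= 0.6000/0.4000
= 1.5000

1.5000


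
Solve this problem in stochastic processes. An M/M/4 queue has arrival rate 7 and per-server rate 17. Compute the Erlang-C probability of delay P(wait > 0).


a = lambda/mu = 0.4118
rho = a/c = 0.1029
Erlang-C formula applied:
C(c,a) = 8.8456e-04

8.8456e-04


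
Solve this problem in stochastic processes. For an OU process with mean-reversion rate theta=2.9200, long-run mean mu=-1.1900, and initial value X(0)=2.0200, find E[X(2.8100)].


E[X(t)] = mu + (X(0) - mu)*exp(-theta*t)
= -1.1900 + (2.0200 - -1.1900)*exp(-2.9200*2.8100)
= -1.1900 + 3.2100 * 2.7323e-04
= -1.1891

-1.1891


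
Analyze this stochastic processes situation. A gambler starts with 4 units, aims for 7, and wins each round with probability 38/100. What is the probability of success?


Gambler's ruin formula:
r = q/p = 0.6200/0.3800 = 1.6316
P(win) = (1 - r^i)/(1 - r^N)
= (1 - 1.6316^4)/(1 - 1.6316^7)
= 0.2044

0.2044


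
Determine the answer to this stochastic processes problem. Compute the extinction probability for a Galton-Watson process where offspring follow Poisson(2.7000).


Since mu = 2.7000 > 1, extinction prob q < 1.
Solve s = exp(mu*(s-1)) iteratively.
q = 0.0844

0.0844


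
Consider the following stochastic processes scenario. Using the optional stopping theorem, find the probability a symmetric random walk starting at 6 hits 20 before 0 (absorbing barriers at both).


By optional stopping theorem: E(M at tau) = M(0) = 6
P(hit 20)*20 + P(hit 0)*0 = 6
P(hit 20) = (6 - 0)/(20 - 0) = 3/10 = 0.3000

0.3000


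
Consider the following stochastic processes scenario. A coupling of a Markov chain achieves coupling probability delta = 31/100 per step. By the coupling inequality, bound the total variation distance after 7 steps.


TV distance bound <= (1-delta)^n
= (1 - 0.3100)^7
= 0.6900^7
= 0.0745

0.0745


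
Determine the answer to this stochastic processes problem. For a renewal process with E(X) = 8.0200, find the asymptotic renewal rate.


Long-run renewal rate = 1/E(X)
= 1/8.0200
= 0.1247

0.1247


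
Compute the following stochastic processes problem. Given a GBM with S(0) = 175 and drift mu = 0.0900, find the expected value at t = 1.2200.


E[S(t)] = S(0) * exp(mu * t)
= 175 * exp(0.0900 * 1.2200)
= 175 * 1.1161
= 195.3096

195.3096


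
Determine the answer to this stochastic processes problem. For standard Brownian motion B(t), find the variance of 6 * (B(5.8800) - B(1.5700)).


Var(alpha*(B(t)-B(s))) = alpha^2 * (t-s)
= 6^2 * (5.8800 - 1.5700)
= 36 * 4.3100
= 155.1600

155.1600


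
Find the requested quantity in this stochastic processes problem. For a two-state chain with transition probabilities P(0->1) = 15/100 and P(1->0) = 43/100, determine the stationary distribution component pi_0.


Stationary distribution: pi_0 = p10/(p01+p10), pi_1 = p01/(p01+p10)
p01 = 0.1500, p10 = 0.4300
pi_0 = 0.7414

0.7414


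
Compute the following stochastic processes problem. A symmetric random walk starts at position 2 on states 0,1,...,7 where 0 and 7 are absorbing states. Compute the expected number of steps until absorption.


For symmetric RW on 0,...,N with absorbing barriers, E(i) = i*(N-i)
E(2) = 2 * 5 = 10

10


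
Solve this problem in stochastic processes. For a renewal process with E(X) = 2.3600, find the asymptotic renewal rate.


Long-run renewal rate = 1/E(X)
= 1/2.3600
= 0.4237

0.4237


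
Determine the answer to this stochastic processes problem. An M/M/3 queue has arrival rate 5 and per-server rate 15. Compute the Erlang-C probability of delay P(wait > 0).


a = lambda/mu = 0.3333
rho = a/c = 0.1111
Erlang-C formula applied:
C(c,a) = 0.0050

0.0050


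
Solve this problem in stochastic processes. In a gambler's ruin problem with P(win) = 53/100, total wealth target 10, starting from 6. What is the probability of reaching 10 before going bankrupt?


Gambler's ruin formula:
r = q/p = 0.4700/0.5300 = 0.8868
P(win) = (1 - r^i)/(1 - r^N)
= (1 - 0.8868^6)/(1 - 0.8868^10)
= 0.7346

0.7346


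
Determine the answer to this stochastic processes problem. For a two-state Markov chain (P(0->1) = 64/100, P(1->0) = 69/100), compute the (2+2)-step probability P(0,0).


P^4 = P^2 * P^2
Computing via matrix multiplication of the transition matrix.
Entry (0,0) of P^4 = 0.5245

0.5245


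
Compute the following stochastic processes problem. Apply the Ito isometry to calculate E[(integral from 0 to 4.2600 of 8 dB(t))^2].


By Ito isometry: E[(int f dB)^2] = int f^2 dt
= 8^2 * 4.2600
= 64 * 4.2600 = 272.6400

272.6400


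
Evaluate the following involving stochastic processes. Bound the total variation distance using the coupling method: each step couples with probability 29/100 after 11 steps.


TV distance bound <= (1-delta)^n
= (1 - 0.2900)^11
= 0.7100^11
= 0.0231

0.0231


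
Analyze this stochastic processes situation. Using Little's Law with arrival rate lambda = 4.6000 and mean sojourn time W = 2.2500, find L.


Little's Law: L = lambda * W
= 4.6000 * 2.2500
= 10.3500

10.3500


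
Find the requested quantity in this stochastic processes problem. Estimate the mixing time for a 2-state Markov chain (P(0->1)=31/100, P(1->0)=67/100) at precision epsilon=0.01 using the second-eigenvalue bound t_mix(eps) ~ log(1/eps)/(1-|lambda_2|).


lambda_2 = |1 - p01 - p10| = |1 - 0.3100 - 0.6700| = 0.0200
t_mix ~ log(1/eps)/(1 - |lambda_2|)
= log(100)/(1 - 0.0200) = 4.6052/0.9800
= 4.6992

4.6992


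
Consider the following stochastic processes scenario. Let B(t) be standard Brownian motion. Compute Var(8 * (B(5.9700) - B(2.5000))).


Var(alpha*(B(t)-B(s))) = alpha^2 * (t-s)
= 8^2 * (5.9700 - 2.5000)
= 64 * 3.4700
= 222.0800

222.0800


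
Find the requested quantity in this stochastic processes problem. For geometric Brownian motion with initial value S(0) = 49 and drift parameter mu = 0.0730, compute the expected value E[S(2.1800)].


E[S(t)] = S(0) * exp(mu * t)
= 49 * exp(0.0730 * 2.1800)
= 49 * 1.1725
= 57.4526

57.4526


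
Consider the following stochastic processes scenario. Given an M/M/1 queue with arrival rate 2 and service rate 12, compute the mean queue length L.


rho = 2/12 = 0.1667
L = rho/(1-rho)
= 0.1667/0.8333
= 0.2000

0.2000


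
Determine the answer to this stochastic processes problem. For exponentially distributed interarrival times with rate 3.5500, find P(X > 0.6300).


P(X > t) = exp(-lambda * t)
= exp(-3.5500 * 0.6300)
= exp(-2.2365) = 0.1068

0.1068


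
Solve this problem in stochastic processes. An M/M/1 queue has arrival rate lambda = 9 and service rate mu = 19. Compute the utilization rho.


rho = lambda/mu
= 9/19
= 0.4737

0.4737


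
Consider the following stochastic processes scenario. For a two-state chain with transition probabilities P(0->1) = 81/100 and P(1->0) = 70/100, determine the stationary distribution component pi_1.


Stationary distribution: pi_0 = p10/(p01+p10), pi_1 = p01/(p01+p10)
p01 = 0.8100, p10 = 0.7000
pi_1 = 0.5364

0.5364


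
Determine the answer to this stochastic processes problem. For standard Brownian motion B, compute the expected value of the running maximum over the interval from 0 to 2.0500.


E(max B(s)) = sqrt(2t/pi)
= sqrt(2*2.0500/pi)
= sqrt(1.3051)
= 1.1424

1.1424


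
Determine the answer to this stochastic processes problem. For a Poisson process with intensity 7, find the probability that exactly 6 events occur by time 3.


P(N(t)=k) = (lambda*t)^k * exp(-lambda*t) / k!
lambda*t = 21
= 21^6 * exp(-21) / 6!
= 85766121 * 7.5826e-10 / 720
= 9.0323e-05

9.0323e-05


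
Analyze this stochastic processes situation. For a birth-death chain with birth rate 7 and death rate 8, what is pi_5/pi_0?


For birth-death process, pi_n/pi_0 = (lambda/mu)^n
= (7/8)^5
= 0.5129

0.5129


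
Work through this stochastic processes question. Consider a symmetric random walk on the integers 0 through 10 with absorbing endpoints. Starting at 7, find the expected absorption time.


For symmetric RW on 0,...,N with absorbing barriers, E(i) = i*(N-i)
E(7) = 7 * 3 = 21

21


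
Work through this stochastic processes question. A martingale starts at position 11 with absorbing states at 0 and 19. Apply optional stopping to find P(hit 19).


By optional stopping theorem: E(M at tau) = M(0) = 11
P(hit 19)*19 + P(hit 0)*0 = 11
P(hit 19) = (11 - 0)/(19 - 0) = 11/19 = 0.5789

0.5789


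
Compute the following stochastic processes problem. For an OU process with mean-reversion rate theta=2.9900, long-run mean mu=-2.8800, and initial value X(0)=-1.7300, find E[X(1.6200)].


E[X(t)] = mu + (X(0) - mu)*exp(-theta*t)
= -2.8800 + (-1.7300 - -2.8800)*exp(-2.9900*1.6200)
= -2.8800 + 1.1500 * 0.0079
= -2.8709

-2.8709


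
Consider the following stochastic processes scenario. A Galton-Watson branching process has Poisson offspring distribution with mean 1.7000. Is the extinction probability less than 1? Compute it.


Since mu = 1.7000 > 1, extinction prob q < 1.
Solve s = exp(mu*(s-1)) iteratively.
q = 0.3088

0.3088


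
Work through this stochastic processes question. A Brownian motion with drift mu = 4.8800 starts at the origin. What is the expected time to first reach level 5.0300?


Expected first passage time = a/mu
= 5.0300/4.8800
= 1.0307

1.0307


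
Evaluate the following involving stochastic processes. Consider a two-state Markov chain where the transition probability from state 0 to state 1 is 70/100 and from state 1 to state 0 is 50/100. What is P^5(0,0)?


Computing P^5 by matrix multiplication.
P = [[0.3000, 0.7000], [0.5000, 0.5000]]
After raising P to the power 5:
P^5(0,0) = 0.4165

0.4165


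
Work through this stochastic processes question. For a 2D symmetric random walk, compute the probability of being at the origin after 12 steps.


P = C(12,6)^2 / 4^12
= 924^2 / 16777216
= 853776 / 16777216
= 0.0509

0.0509


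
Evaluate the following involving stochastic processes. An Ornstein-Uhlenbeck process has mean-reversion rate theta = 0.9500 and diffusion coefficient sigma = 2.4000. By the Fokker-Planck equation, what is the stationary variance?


Stationary variance = sigma^2 / (2*theta)
= 2.4000^2 / (2*0.9500)
= 5.7600 / 1.9000
= 3.0316

3.0316


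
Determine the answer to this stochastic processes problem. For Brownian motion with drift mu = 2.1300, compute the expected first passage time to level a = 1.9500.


Expected first passage time = a/mu
= 1.9500/2.1300
= 0.9155

0.9155


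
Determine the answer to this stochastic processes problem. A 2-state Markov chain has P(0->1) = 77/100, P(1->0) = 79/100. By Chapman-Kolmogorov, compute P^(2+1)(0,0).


P^3 = P^2 * P^1
Computing via matrix multiplication of the transition matrix.
Entry (0,0) of P^3 = 0.4197

0.4197


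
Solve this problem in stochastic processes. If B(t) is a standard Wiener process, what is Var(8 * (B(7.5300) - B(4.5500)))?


Var(alpha*(B(t)-B(s))) = alpha^2 * (t-s)
= 8^2 * (7.5300 - 4.5500)
= 64 * 2.9800
= 190.7200

190.7200


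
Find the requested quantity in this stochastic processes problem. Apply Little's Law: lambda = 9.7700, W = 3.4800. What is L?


Little's Law: L = lambda * W
= 9.7700 * 3.4800
= 33.9996

33.9996


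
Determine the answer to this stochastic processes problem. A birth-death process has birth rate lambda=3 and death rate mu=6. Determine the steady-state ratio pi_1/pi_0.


For birth-death process, pi_n/pi_0 = (lambda/mu)^n
= (3/6)^1
= 0.5000

0.5000


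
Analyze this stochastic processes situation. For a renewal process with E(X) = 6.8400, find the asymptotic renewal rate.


Long-run renewal rate = 1/E(X)
= 1/6.8400
= 0.1462

0.1462


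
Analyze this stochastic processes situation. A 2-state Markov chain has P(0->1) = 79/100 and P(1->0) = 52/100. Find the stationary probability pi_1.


Stationary distribution: pi_0 = p10/(p01+p10), pi_1 = p01/(p01+p10)
p01 = 0.7900, p10 = 0.5200
pi_1 = 0.6031

0.6031


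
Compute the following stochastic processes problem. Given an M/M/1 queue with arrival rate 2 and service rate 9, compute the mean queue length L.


rho = 2/9 = 0.2222
L = rho/(1-rho)
= 0.2222/0.7778
= 0.2857

0.2857


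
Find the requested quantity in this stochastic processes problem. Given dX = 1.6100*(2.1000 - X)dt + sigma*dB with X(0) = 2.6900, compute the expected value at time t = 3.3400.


E[X(t)] = mu + (X(0) - mu)*exp(-theta*t)
= 2.1000 + (2.6900 - 2.1000)*exp(-1.6100*3.3400)
= 2.1000 + 0.5900 * 0.0046
= 2.1027

2.1027


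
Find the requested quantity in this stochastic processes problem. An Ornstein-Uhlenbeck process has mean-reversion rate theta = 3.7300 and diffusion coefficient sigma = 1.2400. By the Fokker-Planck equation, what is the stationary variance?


Stationary variance = sigma^2 / (2*theta)
= 1.2400^2 / (2*3.7300)
= 1.5376 / 7.4600
= 0.2061

0.2061


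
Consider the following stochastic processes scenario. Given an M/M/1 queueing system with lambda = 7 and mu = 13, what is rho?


rho = lambda/mu
= 7/13
= 0.5385

0.5385


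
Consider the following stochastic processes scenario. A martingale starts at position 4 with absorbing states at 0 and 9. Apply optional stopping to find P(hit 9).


By optional stopping theorem: E(M at tau) = M(0) = 4
P(hit 9)*9 + P(hit 0)*0 = 4
P(hit 9) = (4 - 0)/(9 - 0) = 4/9 = 0.4444

0.4444


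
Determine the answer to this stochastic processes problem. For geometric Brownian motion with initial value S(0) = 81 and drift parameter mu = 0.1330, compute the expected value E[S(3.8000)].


E[S(t)] = S(0) * exp(mu * t)
= 81 * exp(0.1330 * 3.8000)
= 81 * 1.6576
= 134.2695

134.2695


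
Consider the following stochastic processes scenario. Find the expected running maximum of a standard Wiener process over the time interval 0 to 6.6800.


E(max B(s)) = sqrt(2t/pi)
= sqrt(2*6.6800/pi)
= sqrt(4.2526)
= 2.0622

2.0622


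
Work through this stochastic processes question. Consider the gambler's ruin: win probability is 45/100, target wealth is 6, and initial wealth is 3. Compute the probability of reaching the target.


Gambler's ruin formula:
r = q/p = 0.5500/0.4500 = 1.2222
P(win) = (1 - r^i)/(1 - r^N)
= (1 - 1.2222^3)/(1 - 1.2222^6)
= 0.3539

0.3539


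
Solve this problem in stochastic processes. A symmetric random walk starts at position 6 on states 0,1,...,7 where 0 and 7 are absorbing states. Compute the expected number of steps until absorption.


For symmetric RW on 0,...,N with absorbing barriers, E(i) = i*(N-i)
E(6) = 6 * 1 = 6

6


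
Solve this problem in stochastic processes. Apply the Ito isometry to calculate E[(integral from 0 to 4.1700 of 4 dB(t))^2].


By Ito isometry: E[(int f dB)^2] = int f^2 dt
= 4^2 * 4.1700
= 16 * 4.1700 = 66.7200

66.7200


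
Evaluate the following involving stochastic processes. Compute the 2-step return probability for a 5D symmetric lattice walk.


P(return in 2 steps) = P(reverse first step) = 1/(2d)
= 1/10
= 0.1000

0.1000


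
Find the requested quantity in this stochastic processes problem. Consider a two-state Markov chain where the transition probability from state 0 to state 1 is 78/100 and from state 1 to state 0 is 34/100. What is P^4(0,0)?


Computing P^4 by matrix multiplication.
P = [[0.2200, 0.7800], [0.3400, 0.6600]]
After raising P to the power 4:
P^4(0,0) = 0.3037

0.3037


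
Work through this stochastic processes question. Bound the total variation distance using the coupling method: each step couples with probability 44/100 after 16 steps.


TV distance bound <= (1-delta)^n
= (1 - 0.4400)^16
= 0.5600^16
= 9.3542e-05

9.3542e-05


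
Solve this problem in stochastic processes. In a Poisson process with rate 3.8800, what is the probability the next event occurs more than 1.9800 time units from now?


P(X > t) = exp(-lambda * t)
= exp(-3.8800 * 1.9800)
= exp(-7.6824) = 4.6087e-04

4.6087e-04


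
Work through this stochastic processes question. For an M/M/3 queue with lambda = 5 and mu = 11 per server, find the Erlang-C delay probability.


a = lambda/mu = 0.4545
rho = a/c = 0.1515
Erlang-C formula applied:
C(c,a) = 0.0117

0.0117


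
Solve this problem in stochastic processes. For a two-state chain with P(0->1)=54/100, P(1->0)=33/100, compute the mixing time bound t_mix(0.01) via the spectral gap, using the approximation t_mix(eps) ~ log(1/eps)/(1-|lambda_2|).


lambda_2 = |1 - p01 - p10| = |1 - 0.5400 - 0.3300| = 0.1300
t_mix ~ log(1/eps)/(1 - |lambda_2|)
= log(100)/(1 - 0.1300) = 4.6052/0.8700
= 5.2933

5.2933


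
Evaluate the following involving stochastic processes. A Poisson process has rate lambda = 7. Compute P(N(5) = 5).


P(N(t)=k) = (lambda*t)^k * exp(-lambda*t) / k!
lambda*t = 35
= 35^5 * exp(-35) / 5!
= 52521875 * 6.3051e-16 / 120
= 2.7596e-10

2.7596e-10


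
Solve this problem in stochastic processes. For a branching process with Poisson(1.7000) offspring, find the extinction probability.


Since mu = 1.7000 > 1, extinction prob q < 1.
Solve s = exp(mu*(s-1)) iteratively.
q = 0.3088

0.3088


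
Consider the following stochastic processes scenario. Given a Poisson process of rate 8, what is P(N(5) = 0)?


P(N(t)=k) = (lambda*t)^k * exp(-lambda*t) / k!
lambda*t = 40
= 40^0 * exp(-40) / 0!
= 1 * 4.2484e-18 / 1
= 4.2484e-18

4.2484e-18


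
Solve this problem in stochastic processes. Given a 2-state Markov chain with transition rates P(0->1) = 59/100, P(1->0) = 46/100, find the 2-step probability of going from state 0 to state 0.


Computing P^2 by matrix multiplication.
P = [[0.4100, 0.5900], [0.4600, 0.5400]]
After raising P to the power 2:
P^2(0,0) = 0.4395

0.4395


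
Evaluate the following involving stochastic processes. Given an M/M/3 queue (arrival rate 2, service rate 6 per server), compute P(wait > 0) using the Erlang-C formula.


a = lambda/mu = 0.3333
rho = a/c = 0.1111
Erlang-C formula applied:
C(c,a) = 0.0050

0.0050


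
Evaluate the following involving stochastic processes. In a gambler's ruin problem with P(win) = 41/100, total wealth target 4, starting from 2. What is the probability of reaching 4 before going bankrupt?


Gambler's ruin formula:
r = q/p = 0.5900/0.4100 = 1.4390
P(win) = (1 - r^i)/(1 - r^N)
= (1 - 1.4390^2)/(1 - 1.4390^4)
= 0.3256

0.3256


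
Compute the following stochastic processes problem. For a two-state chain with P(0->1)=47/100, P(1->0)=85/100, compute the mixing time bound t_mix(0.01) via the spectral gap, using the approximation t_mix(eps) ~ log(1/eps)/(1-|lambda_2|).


lambda_2 = |1 - p01 - p10| = |1 - 0.4700 - 0.8500| = 0.3200
t_mix ~ log(1/eps)/(1 - |lambda_2|)
= log(100)/(1 - 0.3200) = 4.6052/0.6800
= 6.7723

6.7723


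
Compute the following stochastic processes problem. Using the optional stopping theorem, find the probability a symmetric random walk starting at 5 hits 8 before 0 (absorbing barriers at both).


By optional stopping theorem: E(M at tau) = M(0) = 5
P(hit 8)*8 + P(hit 0)*0 = 5
P(hit 8) = (5 - 0)/(8 - 0) = 5/8 = 0.6250

0.6250


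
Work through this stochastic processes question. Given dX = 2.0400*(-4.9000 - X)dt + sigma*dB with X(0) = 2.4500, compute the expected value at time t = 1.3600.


E[X(t)] = mu + (X(0) - mu)*exp(-theta*t)
= -4.9000 + (2.4500 - -4.9000)*exp(-2.0400*1.3600)
= -4.9000 + 7.3500 * 0.0624
= -4.4415

-4.4415


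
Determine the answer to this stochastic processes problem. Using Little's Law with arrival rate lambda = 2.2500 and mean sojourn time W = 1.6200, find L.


Little's Law: L = lambda * W
= 2.2500 * 1.6200
= 3.6450

3.6450


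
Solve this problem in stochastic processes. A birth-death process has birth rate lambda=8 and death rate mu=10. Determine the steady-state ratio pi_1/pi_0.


For birth-death process, pi_n/pi_0 = (lambda/mu)^n
= (8/10)^1
= 0.8000

0.8000


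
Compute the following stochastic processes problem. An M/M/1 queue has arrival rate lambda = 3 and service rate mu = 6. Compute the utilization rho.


rho = lambda/mu
= 3/6
= 0.5000

0.5000


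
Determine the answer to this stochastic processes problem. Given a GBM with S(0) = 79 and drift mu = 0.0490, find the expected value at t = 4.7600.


E[S(t)] = S(0) * exp(mu * t)
= 79 * exp(0.0490 * 4.7600)
= 79 * 1.2627
= 99.7521

99.7521


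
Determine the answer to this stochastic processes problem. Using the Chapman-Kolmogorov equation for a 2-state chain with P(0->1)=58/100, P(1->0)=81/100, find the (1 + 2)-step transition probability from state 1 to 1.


P^3 = P^1 * P^2
Computing via matrix multiplication of the transition matrix.
Entry (1,1) of P^3 = 0.3827

0.3827


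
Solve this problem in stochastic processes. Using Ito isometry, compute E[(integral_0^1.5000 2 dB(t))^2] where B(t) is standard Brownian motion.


By Ito isometry: E[(int f dB)^2] = int f^2 dt
= 2^2 * 1.5000
= 4 * 1.5000 = 6.0000

6.0000


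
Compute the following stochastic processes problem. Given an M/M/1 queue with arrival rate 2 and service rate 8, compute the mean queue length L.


rho = 2/8 = 0.2500
L = rho/(1-rho)
= 0.2500/0.7500
= 0.3333

0.3333


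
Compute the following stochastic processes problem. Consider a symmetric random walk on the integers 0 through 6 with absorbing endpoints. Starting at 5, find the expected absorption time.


For symmetric RW on 0,...,N with absorbing barriers, E(i) = i*(N-i)
E(5) = 5 * 1 = 5

5


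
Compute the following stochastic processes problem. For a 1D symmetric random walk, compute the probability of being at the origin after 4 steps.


P(S(4) = 0) = C(4,2) / 4^2
= 6 / 16
= 0.3750

0.3750


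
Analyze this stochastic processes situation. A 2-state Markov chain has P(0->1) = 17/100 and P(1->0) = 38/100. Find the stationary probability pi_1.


Stationary distribution: pi_0 = p10/(p01+p10), pi_1 = p01/(p01+p10)
p01 = 0.1700, p10 = 0.3800
pi_1 = 0.3091

0.3091


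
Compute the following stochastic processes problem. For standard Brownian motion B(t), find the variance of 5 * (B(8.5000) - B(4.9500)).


Var(alpha*(B(t)-B(s))) = alpha^2 * (t-s)
= 5^2 * (8.5000 - 4.9500)
= 25 * 3.5500
= 88.7500

88.7500


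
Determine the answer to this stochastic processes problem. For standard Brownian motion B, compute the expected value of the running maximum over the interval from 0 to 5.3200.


E(max B(s)) = sqrt(2t/pi)
= sqrt(2*5.3200/pi)
= sqrt(3.3868)
= 1.8403

1.8403


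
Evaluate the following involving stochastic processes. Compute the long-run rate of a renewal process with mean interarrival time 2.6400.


Long-run renewal rate = 1/E(X)
= 1/2.6400
= 0.3788

0.3788


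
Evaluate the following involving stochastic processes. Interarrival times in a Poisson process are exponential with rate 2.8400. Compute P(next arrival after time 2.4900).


P(X > t) = exp(-lambda * t)
= exp(-2.8400 * 2.4900)
= exp(-7.0716) = 8.4887e-04

8.4887e-04


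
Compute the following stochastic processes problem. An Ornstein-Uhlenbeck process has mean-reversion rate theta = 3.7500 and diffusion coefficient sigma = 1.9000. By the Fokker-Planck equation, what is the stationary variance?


Stationary variance = sigma^2 / (2*theta)
= 1.9000^2 / (2*3.7500)
= 3.6100 / 7.5000
= 0.4813

0.4813


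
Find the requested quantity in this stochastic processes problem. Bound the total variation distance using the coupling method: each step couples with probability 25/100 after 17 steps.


TV distance bound <= (1-delta)^n
= (1 - 0.2500)^17
= 0.7500^17
= 0.0075

0.0075


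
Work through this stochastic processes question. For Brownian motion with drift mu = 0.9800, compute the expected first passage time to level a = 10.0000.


Expected first passage time = a/mu
= 10.0000/0.9800
= 10.2041

10.2041


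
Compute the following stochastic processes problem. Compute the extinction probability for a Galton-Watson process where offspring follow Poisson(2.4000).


Since mu = 2.4000 > 1, extinction prob q < 1.
Solve s = exp(mu*(s-1)) iteratively.
q = 0.1214

0.1214


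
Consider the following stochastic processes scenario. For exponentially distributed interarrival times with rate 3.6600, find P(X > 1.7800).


P(X > t) = exp(-lambda * t)
= exp(-3.6600 * 1.7800)
= exp(-6.5148) = 0.0015

0.0015


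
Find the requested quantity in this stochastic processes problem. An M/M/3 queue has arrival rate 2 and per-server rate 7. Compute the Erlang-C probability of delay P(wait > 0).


a = lambda/mu = 0.2857
rho = a/c = 0.0952
Erlang-C formula applied:
C(c,a) = 0.0032

0.0032


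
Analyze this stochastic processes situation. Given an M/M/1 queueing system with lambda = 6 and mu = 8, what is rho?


rho = lambda/mu
= 6/8
= 0.7500

0.7500


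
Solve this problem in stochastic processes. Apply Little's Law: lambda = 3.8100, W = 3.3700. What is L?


Little's Law: L = lambda * W
= 3.8100 * 3.3700
= 12.8397

12.8397


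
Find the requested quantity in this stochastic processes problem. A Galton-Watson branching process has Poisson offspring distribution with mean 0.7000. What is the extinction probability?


Since mu = 0.7000 <= 1, extinction probability = 1.

1.0000


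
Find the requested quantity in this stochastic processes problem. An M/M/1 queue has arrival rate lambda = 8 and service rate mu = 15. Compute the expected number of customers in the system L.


rho = 8/15 = 0.5333
L = rho/(1-rho)
= 0.5333/0.4667
= 1.1429

1.1429


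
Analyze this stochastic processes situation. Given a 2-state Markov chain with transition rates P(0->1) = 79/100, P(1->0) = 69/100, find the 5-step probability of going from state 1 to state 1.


Computing P^5 by matrix multiplication.
P = [[0.2100, 0.7900], [0.6900, 0.3100]]
After raising P to the power 5:
P^5(1,1) = 0.5219

0.5219
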